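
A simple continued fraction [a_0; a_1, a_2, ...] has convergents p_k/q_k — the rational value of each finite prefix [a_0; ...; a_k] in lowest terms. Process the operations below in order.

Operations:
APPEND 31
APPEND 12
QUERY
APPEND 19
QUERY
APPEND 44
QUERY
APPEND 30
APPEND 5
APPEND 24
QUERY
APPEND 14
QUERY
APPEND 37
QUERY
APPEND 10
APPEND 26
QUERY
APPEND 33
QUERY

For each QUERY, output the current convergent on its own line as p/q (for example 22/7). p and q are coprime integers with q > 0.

APPEND 31: p_0 = 31·1 + 0 = 31, q_0 = 31·0 + 1 = 1 → 31/1
APPEND 12: p_1 = 12·31 + 1 = 373, q_1 = 12·1 + 0 = 12 → 373/12
APPEND 19: p_2 = 19·373 + 31 = 7118, q_2 = 19·12 + 1 = 229 → 7118/229
APPEND 44: p_3 = 44·7118 + 373 = 313565, q_3 = 44·229 + 12 = 10088 → 313565/10088
APPEND 30: p_4 = 30·313565 + 7118 = 9414068, q_4 = 30·10088 + 229 = 302869 → 9414068/302869
APPEND 5: p_5 = 5·9414068 + 313565 = 47383905, q_5 = 5·302869 + 10088 = 1524433 → 47383905/1524433
APPEND 24: p_6 = 24·47383905 + 9414068 = 1146627788, q_6 = 24·1524433 + 302869 = 36889261 → 1146627788/36889261
APPEND 14: p_7 = 14·1146627788 + 47383905 = 16100172937, q_7 = 14·36889261 + 1524433 = 517974087 → 16100172937/517974087
APPEND 37: p_8 = 37·16100172937 + 1146627788 = 596853026457, q_8 = 37·517974087 + 36889261 = 19201930480 → 596853026457/19201930480
APPEND 10: p_9 = 10·596853026457 + 16100172937 = 5984630437507, q_9 = 10·19201930480 + 517974087 = 192537278887 → 5984630437507/192537278887
APPEND 26: p_10 = 26·5984630437507 + 596853026457 = 156197244401639, q_10 = 26·192537278887 + 19201930480 = 5025171181542 → 156197244401639/5025171181542
APPEND 33: p_11 = 33·156197244401639 + 5984630437507 = 5160493695691594, q_11 = 33·5025171181542 + 192537278887 = 166023186269773 → 5160493695691594/166023186269773

373/12
7118/229
313565/10088
1146627788/36889261
16100172937/517974087
596853026457/19201930480
156197244401639/5025171181542
5160493695691594/166023186269773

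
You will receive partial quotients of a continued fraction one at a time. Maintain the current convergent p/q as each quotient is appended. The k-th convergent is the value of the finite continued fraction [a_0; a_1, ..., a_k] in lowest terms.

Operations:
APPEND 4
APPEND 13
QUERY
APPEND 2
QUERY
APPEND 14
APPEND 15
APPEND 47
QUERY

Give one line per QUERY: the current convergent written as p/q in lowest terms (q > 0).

APPEND 4: p_0 = 4·1 + 0 = 4, q_0 = 4·0 + 1 = 1 → 4/1
APPEND 13: p_1 = 13·4 + 1 = 53, q_1 = 13·1 + 0 = 13 → 53/13
APPEND 2: p_2 = 2·53 + 4 = 110, q_2 = 2·13 + 1 = 27 → 110/27
APPEND 14: p_3 = 14·110 + 53 = 1593, q_3 = 14·27 + 13 = 391 → 1593/391
APPEND 15: p_4 = 15·1593 + 110 = 24005, q_4 = 15·391 + 27 = 5892 → 24005/5892
APPEND 47: p_5 = 47·24005 + 1593 = 1129828, q_5 = 47·5892 + 391 = 277315 → 1129828/277315

53/13
110/27
1129828/277315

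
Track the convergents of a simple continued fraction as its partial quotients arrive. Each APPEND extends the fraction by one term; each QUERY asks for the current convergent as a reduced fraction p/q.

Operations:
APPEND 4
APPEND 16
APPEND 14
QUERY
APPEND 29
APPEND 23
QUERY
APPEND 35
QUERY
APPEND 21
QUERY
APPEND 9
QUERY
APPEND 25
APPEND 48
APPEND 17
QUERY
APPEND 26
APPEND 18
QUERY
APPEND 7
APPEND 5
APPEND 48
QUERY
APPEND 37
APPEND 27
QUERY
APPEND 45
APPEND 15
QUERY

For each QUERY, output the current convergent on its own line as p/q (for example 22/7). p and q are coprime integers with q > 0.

914/225
612047/150668
21448216/5279921
451024583/111029009
4080669463/1004541002
83785532246957/20625537863237
39384020221513679/9695189354303165
68857461559888081954/16950685189702770311
68896037579303562750403/16960181472983776286840
46611958725896843794088233/11474495581730251699635245

APPEND 4: p_0 = 4·1 + 0 = 4, q_0 = 4·0 + 1 = 1 → 4/1
APPEND 16: p_1 = 16·4 + 1 = 65, q_1 = 16·1 + 0 = 16 → 65/16
APPEND 14: p_2 = 14·65 + 4 = 914, q_2 = 14·16 + 1 = 225 → 914/225
APPEND 29: p_3 = 29·914 + 65 = 26571, q_3 = 29·225 + 16 = 6541 → 26571/6541
APPEND 23: p_4 = 23·26571 + 914 = 612047, q_4 = 23·6541 + 225 = 150668 → 612047/150668
APPEND 35: p_5 = 35·612047 + 26571 = 21448216, q_5 = 35·150668 + 6541 = 5279921 → 21448216/5279921
APPEND 21: p_6 = 21·21448216 + 612047 = 451024583, q_6 = 21·5279921 + 150668 = 111029009 → 451024583/111029009
APPEND 9: p_7 = 9·451024583 + 21448216 = 4080669463, q_7 = 9·111029009 + 5279921 = 1004541002 → 4080669463/1004541002
APPEND 25: p_8 = 25·4080669463 + 451024583 = 102467761158, q_8 = 25·1004541002 + 111029009 = 25224554059 → 102467761158/25224554059
APPEND 48: p_9 = 48·102467761158 + 4080669463 = 4922533205047, q_9 = 48·25224554059 + 1004541002 = 1211783135834 → 4922533205047/1211783135834
APPEND 17: p_10 = 17·4922533205047 + 102467761158 = 83785532246957, q_10 = 17·1211783135834 + 25224554059 = 20625537863237 → 83785532246957/20625537863237
APPEND 26: p_11 = 26·83785532246957 + 4922533205047 = 2183346371625929, q_11 = 26·20625537863237 + 1211783135834 = 537475767579996 → 2183346371625929/537475767579996
APPEND 18: p_12 = 18·2183346371625929 + 83785532246957 = 39384020221513679, q_12 = 18·537475767579996 + 20625537863237 = 9695189354303165 → 39384020221513679/9695189354303165
APPEND 7: p_13 = 7·39384020221513679 + 2183346371625929 = 277871487922221682, q_13 = 7·9695189354303165 + 537475767579996 = 68403801247702151 → 277871487922221682/68403801247702151
APPEND 5: p_14 = 5·277871487922221682 + 39384020221513679 = 1428741459832622089, q_14 = 5·68403801247702151 + 9695189354303165 = 351714195592813920 → 1428741459832622089/351714195592813920
APPEND 48: p_15 = 48·1428741459832622089 + 277871487922221682 = 68857461559888081954, q_15 = 48·351714195592813920 + 68403801247702151 = 16950685189702770311 → 68857461559888081954/16950685189702770311
APPEND 37: p_16 = 37·68857461559888081954 + 1428741459832622089 = 2549154819175691654387, q_16 = 37·16950685189702770311 + 351714195592813920 = 627527066214595315427 → 2549154819175691654387/627527066214595315427
APPEND 27: p_17 = 27·2549154819175691654387 + 68857461559888081954 = 68896037579303562750403, q_17 = 27·627527066214595315427 + 16950685189702770311 = 16960181472983776286840 → 68896037579303562750403/16960181472983776286840
APPEND 45: p_18 = 45·68896037579303562750403 + 2549154819175691654387 = 3102870845887836015422522, q_18 = 45·16960181472983776286840 + 627527066214595315427 = 763835693350484528223227 → 3102870845887836015422522/763835693350484528223227
APPEND 15: p_19 = 15·3102870845887836015422522 + 68896037579303562750403 = 46611958725896843794088233, q_19 = 15·763835693350484528223227 + 16960181472983776286840 = 11474495581730251699635245 → 46611958725896843794088233/11474495581730251699635245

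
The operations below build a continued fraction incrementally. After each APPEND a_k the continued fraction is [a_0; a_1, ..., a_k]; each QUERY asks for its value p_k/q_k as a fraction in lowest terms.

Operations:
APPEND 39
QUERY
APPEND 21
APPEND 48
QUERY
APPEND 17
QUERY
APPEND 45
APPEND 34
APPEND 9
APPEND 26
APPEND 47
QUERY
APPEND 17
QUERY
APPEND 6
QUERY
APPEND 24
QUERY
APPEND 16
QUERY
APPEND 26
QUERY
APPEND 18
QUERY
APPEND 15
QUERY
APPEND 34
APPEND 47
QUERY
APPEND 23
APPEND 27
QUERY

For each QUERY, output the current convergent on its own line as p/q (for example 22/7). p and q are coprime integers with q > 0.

APPEND 39: p_0 = 39·1 + 0 = 39, q_0 = 39·0 + 1 = 1 → 39/1
APPEND 21: p_1 = 21·39 + 1 = 820, q_1 = 21·1 + 0 = 21 → 820/21
APPEND 48: p_2 = 48·820 + 39 = 39399, q_2 = 48·21 + 1 = 1009 → 39399/1009
APPEND 17: p_3 = 17·39399 + 820 = 670603, q_3 = 17·1009 + 21 = 17174 → 670603/17174
APPEND 45: p_4 = 45·670603 + 39399 = 30216534, q_4 = 45·17174 + 1009 = 773839 → 30216534/773839
APPEND 34: p_5 = 34·30216534 + 670603 = 1028032759, q_5 = 34·773839 + 17174 = 26327700 → 1028032759/26327700
APPEND 9: p_6 = 9·1028032759 + 30216534 = 9282511365, q_6 = 9·26327700 + 773839 = 237723139 → 9282511365/237723139
APPEND 26: p_7 = 26·9282511365 + 1028032759 = 242373328249, q_7 = 26·237723139 + 26327700 = 6207129314 → 242373328249/6207129314
APPEND 47: p_8 = 47·242373328249 + 9282511365 = 11400828939068, q_8 = 47·6207129314 + 237723139 = 291972800897 → 11400828939068/291972800897
APPEND 17: p_9 = 17·11400828939068 + 242373328249 = 194056465292405, q_9 = 17·291972800897 + 6207129314 = 4969744744563 → 194056465292405/4969744744563
APPEND 6: p_10 = 6·194056465292405 + 11400828939068 = 1175739620693498, q_10 = 6·4969744744563 + 291972800897 = 30110441268275 → 1175739620693498/30110441268275
APPEND 24: p_11 = 24·1175739620693498 + 194056465292405 = 28411807361936357, q_11 = 24·30110441268275 + 4969744744563 = 727620335183163 → 28411807361936357/727620335183163
APPEND 16: p_12 = 16·28411807361936357 + 1175739620693498 = 455764657411675210, q_12 = 16·727620335183163 + 30110441268275 = 11672035804198883 → 455764657411675210/11672035804198883
APPEND 26: p_13 = 26·455764657411675210 + 28411807361936357 = 11878292900065491817, q_13 = 26·11672035804198883 + 727620335183163 = 304200551244354121 → 11878292900065491817/304200551244354121
APPEND 18: p_14 = 18·11878292900065491817 + 455764657411675210 = 214265036858590527916, q_14 = 18·304200551244354121 + 11672035804198883 = 5487281958202573061 → 214265036858590527916/5487281958202573061
APPEND 15: p_15 = 15·214265036858590527916 + 11878292900065491817 = 3225853845778923410557, q_15 = 15·5487281958202573061 + 304200551244354121 = 82613429924282950036 → 3225853845778923410557/82613429924282950036
APPEND 34: p_16 = 34·3225853845778923410557 + 214265036858590527916 = 109893295793341986486854, q_16 = 34·82613429924282950036 + 5487281958202573061 = 2814343899383822874285 → 109893295793341986486854/2814343899383822874285
APPEND 47: p_17 = 47·109893295793341986486854 + 3225853845778923410557 = 5168210756132852288292695, q_17 = 47·2814343899383822874285 + 82613429924282950036 = 132356776700963958041431 → 5168210756132852288292695/132356776700963958041431
APPEND 23: p_18 = 23·5168210756132852288292695 + 109893295793341986486854 = 118978740686848944617218839, q_18 = 23·132356776700963958041431 + 2814343899383822874285 = 3047020208021554857827198 → 118978740686848944617218839/3047020208021554857827198
APPEND 27: p_19 = 27·118978740686848944617218839 + 5168210756132852288292695 = 3217594209301054356953201348, q_19 = 27·3047020208021554857827198 + 132356776700963958041431 = 82401902393282945119375777 → 3217594209301054356953201348/82401902393282945119375777

39/1
39399/1009
670603/17174
11400828939068/291972800897
194056465292405/4969744744563
1175739620693498/30110441268275
28411807361936357/727620335183163
455764657411675210/11672035804198883
11878292900065491817/304200551244354121
214265036858590527916/5487281958202573061
3225853845778923410557/82613429924282950036
5168210756132852288292695/132356776700963958041431
3217594209301054356953201348/82401902393282945119375777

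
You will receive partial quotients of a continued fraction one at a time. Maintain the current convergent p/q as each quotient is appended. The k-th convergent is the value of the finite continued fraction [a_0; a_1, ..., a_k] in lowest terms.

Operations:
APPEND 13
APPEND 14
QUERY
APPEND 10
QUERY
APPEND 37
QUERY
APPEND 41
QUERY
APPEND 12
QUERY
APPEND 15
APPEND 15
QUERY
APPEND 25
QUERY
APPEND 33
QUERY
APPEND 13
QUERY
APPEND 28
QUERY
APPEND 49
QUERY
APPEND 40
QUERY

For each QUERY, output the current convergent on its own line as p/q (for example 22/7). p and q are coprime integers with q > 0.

APPEND 13: p_0 = 13·1 + 0 = 13, q_0 = 13·0 + 1 = 1 → 13/1
APPEND 14: p_1 = 14·13 + 1 = 183, q_1 = 14·1 + 0 = 14 → 183/14
APPEND 10: p_2 = 10·183 + 13 = 1843, q_2 = 10·14 + 1 = 141 → 1843/141
APPEND 37: p_3 = 37·1843 + 183 = 68374, q_3 = 37·141 + 14 = 5231 → 68374/5231
APPEND 41: p_4 = 41·68374 + 1843 = 2805177, q_4 = 41·5231 + 141 = 214612 → 2805177/214612
APPEND 12: p_5 = 12·2805177 + 68374 = 33730498, q_5 = 12·214612 + 5231 = 2580575 → 33730498/2580575
APPEND 15: p_6 = 15·33730498 + 2805177 = 508762647, q_6 = 15·2580575 + 214612 = 38923237 → 508762647/38923237
APPEND 15: p_7 = 15·508762647 + 33730498 = 7665170203, q_7 = 15·38923237 + 2580575 = 586429130 → 7665170203/586429130
APPEND 25: p_8 = 25·7665170203 + 508762647 = 192138017722, q_8 = 25·586429130 + 38923237 = 14699651487 → 192138017722/14699651487
APPEND 33: p_9 = 33·192138017722 + 7665170203 = 6348219755029, q_9 = 33·14699651487 + 586429130 = 485674928201 → 6348219755029/485674928201
APPEND 13: p_10 = 13·6348219755029 + 192138017722 = 82718994833099, q_10 = 13·485674928201 + 14699651487 = 6328473718100 → 82718994833099/6328473718100
APPEND 28: p_11 = 28·82718994833099 + 6348219755029 = 2322480075081801, q_11 = 28·6328473718100 + 485674928201 = 177682939035001 → 2322480075081801/177682939035001
APPEND 49: p_12 = 49·2322480075081801 + 82718994833099 = 113884242673841348, q_12 = 49·177682939035001 + 6328473718100 = 8712792486433149 → 113884242673841348/8712792486433149
APPEND 40: p_13 = 40·113884242673841348 + 2322480075081801 = 4557692187028735721, q_13 = 40·8712792486433149 + 177682939035001 = 348689382396360961 → 4557692187028735721/348689382396360961

183/14
1843/141
68374/5231
2805177/214612
33730498/2580575
7665170203/586429130
192138017722/14699651487
6348219755029/485674928201
82718994833099/6328473718100
2322480075081801/177682939035001
113884242673841348/8712792486433149
4557692187028735721/348689382396360961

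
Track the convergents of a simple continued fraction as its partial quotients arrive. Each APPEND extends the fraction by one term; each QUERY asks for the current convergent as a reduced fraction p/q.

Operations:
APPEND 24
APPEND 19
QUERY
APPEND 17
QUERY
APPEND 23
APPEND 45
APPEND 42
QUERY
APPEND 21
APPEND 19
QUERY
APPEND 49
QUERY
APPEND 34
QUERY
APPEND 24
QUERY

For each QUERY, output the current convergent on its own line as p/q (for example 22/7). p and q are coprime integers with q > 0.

APPEND 24: p_0 = 24·1 + 0 = 24, q_0 = 24·0 + 1 = 1 → 24/1
APPEND 19: p_1 = 19·24 + 1 = 457, q_1 = 19·1 + 0 = 19 → 457/19
APPEND 17: p_2 = 17·457 + 24 = 7793, q_2 = 17·19 + 1 = 324 → 7793/324
APPEND 23: p_3 = 23·7793 + 457 = 179696, q_3 = 23·324 + 19 = 7471 → 179696/7471
APPEND 45: p_4 = 45·179696 + 7793 = 8094113, q_4 = 45·7471 + 324 = 336519 → 8094113/336519
APPEND 42: p_5 = 42·8094113 + 179696 = 340132442, q_5 = 42·336519 + 7471 = 14141269 → 340132442/14141269
APPEND 21: p_6 = 21·340132442 + 8094113 = 7150875395, q_6 = 21·14141269 + 336519 = 297303168 → 7150875395/297303168
APPEND 19: p_7 = 19·7150875395 + 340132442 = 136206764947, q_7 = 19·297303168 + 14141269 = 5662901461 → 136206764947/5662901461
APPEND 49: p_8 = 49·136206764947 + 7150875395 = 6681282357798, q_8 = 49·5662901461 + 297303168 = 277779474757 → 6681282357798/277779474757
APPEND 34: p_9 = 34·6681282357798 + 136206764947 = 227299806930079, q_9 = 34·277779474757 + 5662901461 = 9450165043199 → 227299806930079/9450165043199
APPEND 24: p_10 = 24·227299806930079 + 6681282357798 = 5461876648679694, q_10 = 24·9450165043199 + 277779474757 = 227081740511533 → 5461876648679694/227081740511533

457/19
7793/324
340132442/14141269
136206764947/5662901461
6681282357798/277779474757
227299806930079/9450165043199
5461876648679694/227081740511533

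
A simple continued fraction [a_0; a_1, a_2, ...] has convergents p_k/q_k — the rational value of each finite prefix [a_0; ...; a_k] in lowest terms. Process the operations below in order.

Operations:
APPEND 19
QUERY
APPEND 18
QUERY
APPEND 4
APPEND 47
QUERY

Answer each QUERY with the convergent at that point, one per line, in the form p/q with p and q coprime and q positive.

APPEND 19: p_0 = 19·1 + 0 = 19, q_0 = 19·0 + 1 = 1 → 19/1
APPEND 18: p_1 = 18·19 + 1 = 343, q_1 = 18·1 + 0 = 18 → 343/18
APPEND 4: p_2 = 4·343 + 19 = 1391, q_2 = 4·18 + 1 = 73 → 1391/73
APPEND 47: p_3 = 47·1391 + 343 = 65720, q_3 = 47·73 + 18 = 3449 → 65720/3449

19/1
343/18
65720/3449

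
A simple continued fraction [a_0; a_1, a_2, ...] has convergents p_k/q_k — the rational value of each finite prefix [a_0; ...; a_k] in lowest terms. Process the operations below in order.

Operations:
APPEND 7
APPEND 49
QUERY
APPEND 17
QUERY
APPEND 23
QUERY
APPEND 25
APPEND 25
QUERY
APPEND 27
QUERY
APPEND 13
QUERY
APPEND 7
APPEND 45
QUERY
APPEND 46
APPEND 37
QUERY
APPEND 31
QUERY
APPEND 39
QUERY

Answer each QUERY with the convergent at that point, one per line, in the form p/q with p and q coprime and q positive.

344/49
5855/834
135009/19231
84662009/12059456
2289255323/326086921
29844981208/4251189429
9534030551263/1358049771009
16244268581380712/2313871883306515
504011102632283949/71792528756381303
19672677271240454723/2802222493382177332

APPEND 7: p_0 = 7·1 + 0 = 7, q_0 = 7·0 + 1 = 1 → 7/1
APPEND 49: p_1 = 49·7 + 1 = 344, q_1 = 49·1 + 0 = 49 → 344/49
APPEND 17: p_2 = 17·344 + 7 = 5855, q_2 = 17·49 + 1 = 834 → 5855/834
APPEND 23: p_3 = 23·5855 + 344 = 135009, q_3 = 23·834 + 49 = 19231 → 135009/19231
APPEND 25: p_4 = 25·135009 + 5855 = 3381080, q_4 = 25·19231 + 834 = 481609 → 3381080/481609
APPEND 25: p_5 = 25·3381080 + 135009 = 84662009, q_5 = 25·481609 + 19231 = 12059456 → 84662009/12059456
APPEND 27: p_6 = 27·84662009 + 3381080 = 2289255323, q_6 = 27·12059456 + 481609 = 326086921 → 2289255323/326086921
APPEND 13: p_7 = 13·2289255323 + 84662009 = 29844981208, q_7 = 13·326086921 + 12059456 = 4251189429 → 29844981208/4251189429
APPEND 7: p_8 = 7·29844981208 + 2289255323 = 211204123779, q_8 = 7·4251189429 + 326086921 = 30084412924 → 211204123779/30084412924
APPEND 45: p_9 = 45·211204123779 + 29844981208 = 9534030551263, q_9 = 45·30084412924 + 4251189429 = 1358049771009 → 9534030551263/1358049771009
APPEND 46: p_10 = 46·9534030551263 + 211204123779 = 438776609481877, q_10 = 46·1358049771009 + 30084412924 = 62500373879338 → 438776609481877/62500373879338
APPEND 37: p_11 = 37·438776609481877 + 9534030551263 = 16244268581380712, q_11 = 37·62500373879338 + 1358049771009 = 2313871883306515 → 16244268581380712/2313871883306515
APPEND 31: p_12 = 31·16244268581380712 + 438776609481877 = 504011102632283949, q_12 = 31·2313871883306515 + 62500373879338 = 71792528756381303 → 504011102632283949/71792528756381303
APPEND 39: p_13 = 39·504011102632283949 + 16244268581380712 = 19672677271240454723, q_13 = 39·71792528756381303 + 2313871883306515 = 2802222493382177332 → 19672677271240454723/2802222493382177332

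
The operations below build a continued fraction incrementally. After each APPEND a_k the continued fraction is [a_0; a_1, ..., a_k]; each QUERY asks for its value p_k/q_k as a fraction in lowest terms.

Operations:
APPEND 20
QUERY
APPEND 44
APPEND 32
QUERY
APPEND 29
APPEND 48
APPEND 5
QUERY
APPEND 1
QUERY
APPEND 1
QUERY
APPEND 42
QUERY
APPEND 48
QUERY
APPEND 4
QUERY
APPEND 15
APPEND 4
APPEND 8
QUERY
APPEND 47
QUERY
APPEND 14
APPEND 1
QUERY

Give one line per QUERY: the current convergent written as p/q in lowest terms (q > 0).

APPEND 20: p_0 = 20·1 + 0 = 20, q_0 = 20·0 + 1 = 1 → 20/1
APPEND 44: p_1 = 44·20 + 1 = 881, q_1 = 44·1 + 0 = 44 → 881/44
APPEND 32: p_2 = 32·881 + 20 = 28212, q_2 = 32·44 + 1 = 1409 → 28212/1409
APPEND 29: p_3 = 29·28212 + 881 = 819029, q_3 = 29·1409 + 44 = 40905 → 819029/40905
APPEND 48: p_4 = 48·819029 + 28212 = 39341604, q_4 = 48·40905 + 1409 = 1964849 → 39341604/1964849
APPEND 5: p_5 = 5·39341604 + 819029 = 197527049, q_5 = 5·1964849 + 40905 = 9865150 → 197527049/9865150
APPEND 1: p_6 = 1·197527049 + 39341604 = 236868653, q_6 = 1·9865150 + 1964849 = 11829999 → 236868653/11829999
APPEND 1: p_7 = 1·236868653 + 197527049 = 434395702, q_7 = 1·11829999 + 9865150 = 21695149 → 434395702/21695149
APPEND 42: p_8 = 42·434395702 + 236868653 = 18481488137, q_8 = 42·21695149 + 11829999 = 923026257 → 18481488137/923026257
APPEND 48: p_9 = 48·18481488137 + 434395702 = 887545826278, q_9 = 48·923026257 + 21695149 = 44326955485 → 887545826278/44326955485
APPEND 4: p_10 = 4·887545826278 + 18481488137 = 3568664793249, q_10 = 4·44326955485 + 923026257 = 178230848197 → 3568664793249/178230848197
APPEND 15: p_11 = 15·3568664793249 + 887545826278 = 54417517725013, q_11 = 15·178230848197 + 44326955485 = 2717789678440 → 54417517725013/2717789678440
APPEND 4: p_12 = 4·54417517725013 + 3568664793249 = 221238735693301, q_12 = 4·2717789678440 + 178230848197 = 11049389561957 → 221238735693301/11049389561957
APPEND 8: p_13 = 8·221238735693301 + 54417517725013 = 1824327403271421, q_13 = 8·11049389561957 + 2717789678440 = 91112906174096 → 1824327403271421/91112906174096
APPEND 47: p_14 = 47·1824327403271421 + 221238735693301 = 85964626689450088, q_14 = 47·91112906174096 + 11049389561957 = 4293355979744469 → 85964626689450088/4293355979744469
APPEND 14: p_15 = 14·85964626689450088 + 1824327403271421 = 1205329101055572653, q_15 = 14·4293355979744469 + 91112906174096 = 60198096622596662 → 1205329101055572653/60198096622596662
APPEND 1: p_16 = 1·1205329101055572653 + 85964626689450088 = 1291293727745022741, q_16 = 1·60198096622596662 + 4293355979744469 = 64491452602341131 → 1291293727745022741/64491452602341131

20/1
28212/1409
197527049/9865150
236868653/11829999
434395702/21695149
18481488137/923026257
887545826278/44326955485
3568664793249/178230848197
1824327403271421/91112906174096
85964626689450088/4293355979744469
1291293727745022741/64491452602341131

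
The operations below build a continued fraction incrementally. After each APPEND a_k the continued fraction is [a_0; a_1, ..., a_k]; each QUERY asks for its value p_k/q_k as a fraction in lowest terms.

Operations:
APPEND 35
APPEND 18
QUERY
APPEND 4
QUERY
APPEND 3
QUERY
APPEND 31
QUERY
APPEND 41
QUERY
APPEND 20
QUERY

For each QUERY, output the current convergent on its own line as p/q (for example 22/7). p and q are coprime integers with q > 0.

631/18
2559/73
8308/237
260107/7420
10672695/304457
213714007/6096560

APPEND 35: p_0 = 35·1 + 0 = 35, q_0 = 35·0 + 1 = 1 → 35/1
APPEND 18: p_1 = 18·35 + 1 = 631, q_1 = 18·1 + 0 = 18 → 631/18
APPEND 4: p_2 = 4·631 + 35 = 2559, q_2 = 4·18 + 1 = 73 → 2559/73
APPEND 3: p_3 = 3·2559 + 631 = 8308, q_3 = 3·73 + 18 = 237 → 8308/237
APPEND 31: p_4 = 31·8308 + 2559 = 260107, q_4 = 31·237 + 73 = 7420 → 260107/7420
APPEND 41: p_5 = 41·260107 + 8308 = 10672695, q_5 = 41·7420 + 237 = 304457 → 10672695/304457
APPEND 20: p_6 = 20·10672695 + 260107 = 213714007, q_6 = 20·304457 + 7420 = 6096560 → 213714007/6096560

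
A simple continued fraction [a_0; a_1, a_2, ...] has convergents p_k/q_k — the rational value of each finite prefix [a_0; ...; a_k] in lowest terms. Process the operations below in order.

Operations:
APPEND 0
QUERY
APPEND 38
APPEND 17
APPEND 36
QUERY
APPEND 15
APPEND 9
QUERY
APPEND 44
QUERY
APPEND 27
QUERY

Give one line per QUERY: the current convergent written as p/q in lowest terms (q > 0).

APPEND 0: p_0 = 0·1 + 0 = 0, q_0 = 0·0 + 1 = 1 → 0/1
APPEND 38: p_1 = 38·0 + 1 = 1, q_1 = 38·1 + 0 = 38 → 1/38
APPEND 17: p_2 = 17·1 + 0 = 17, q_2 = 17·38 + 1 = 647 → 17/647
APPEND 36: p_3 = 36·17 + 1 = 613, q_3 = 36·647 + 38 = 23330 → 613/23330
APPEND 15: p_4 = 15·613 + 17 = 9212, q_4 = 15·23330 + 647 = 350597 → 9212/350597
APPEND 9: p_5 = 9·9212 + 613 = 83521, q_5 = 9·350597 + 23330 = 3178703 → 83521/3178703
APPEND 44: p_6 = 44·83521 + 9212 = 3684136, q_6 = 44·3178703 + 350597 = 140213529 → 3684136/140213529
APPEND 27: p_7 = 27·3684136 + 83521 = 99555193, q_7 = 27·140213529 + 3178703 = 3788943986 → 99555193/3788943986

0/1
613/23330
83521/3178703
3684136/140213529
99555193/3788943986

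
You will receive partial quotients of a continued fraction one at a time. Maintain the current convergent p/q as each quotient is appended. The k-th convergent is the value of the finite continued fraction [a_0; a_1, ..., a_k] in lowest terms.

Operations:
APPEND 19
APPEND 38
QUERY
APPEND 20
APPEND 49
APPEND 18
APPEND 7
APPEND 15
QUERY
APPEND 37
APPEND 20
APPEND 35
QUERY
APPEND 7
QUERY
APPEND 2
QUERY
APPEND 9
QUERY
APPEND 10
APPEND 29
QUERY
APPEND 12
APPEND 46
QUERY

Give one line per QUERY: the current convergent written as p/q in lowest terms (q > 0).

723/38
1367237836/71860487
35573198566283/1869687413420
250027319120277/13141155431927
535627836806837/28151998277274
5070677850381810/266509139927393
1491100461728504983/78370567668912309
826935706027532002701/43462813117195862261

APPEND 19: p_0 = 19·1 + 0 = 19, q_0 = 19·0 + 1 = 1 → 19/1
APPEND 38: p_1 = 38·19 + 1 = 723, q_1 = 38·1 + 0 = 38 → 723/38
APPEND 20: p_2 = 20·723 + 19 = 14479, q_2 = 20·38 + 1 = 761 → 14479/761
APPEND 49: p_3 = 49·14479 + 723 = 710194, q_3 = 49·761 + 38 = 37327 → 710194/37327
APPEND 18: p_4 = 18·710194 + 14479 = 12797971, q_4 = 18·37327 + 761 = 672647 → 12797971/672647
APPEND 7: p_5 = 7·12797971 + 710194 = 90295991, q_5 = 7·672647 + 37327 = 4745856 → 90295991/4745856
APPEND 15: p_6 = 15·90295991 + 12797971 = 1367237836, q_6 = 15·4745856 + 672647 = 71860487 → 1367237836/71860487
APPEND 37: p_7 = 37·1367237836 + 90295991 = 50678095923, q_7 = 37·71860487 + 4745856 = 2663583875 → 50678095923/2663583875
APPEND 20: p_8 = 20·50678095923 + 1367237836 = 1014929156296, q_8 = 20·2663583875 + 71860487 = 53343537987 → 1014929156296/53343537987
APPEND 35: p_9 = 35·1014929156296 + 50678095923 = 35573198566283, q_9 = 35·53343537987 + 2663583875 = 1869687413420 → 35573198566283/1869687413420
APPEND 7: p_10 = 7·35573198566283 + 1014929156296 = 250027319120277, q_10 = 7·1869687413420 + 53343537987 = 13141155431927 → 250027319120277/13141155431927
APPEND 2: p_11 = 2·250027319120277 + 35573198566283 = 535627836806837, q_11 = 2·13141155431927 + 1869687413420 = 28151998277274 → 535627836806837/28151998277274
APPEND 9: p_12 = 9·535627836806837 + 250027319120277 = 5070677850381810, q_12 = 9·28151998277274 + 13141155431927 = 266509139927393 → 5070677850381810/266509139927393
APPEND 10: p_13 = 10·5070677850381810 + 535627836806837 = 51242406340624937, q_13 = 10·266509139927393 + 28151998277274 = 2693243397551204 → 51242406340624937/2693243397551204
APPEND 29: p_14 = 29·51242406340624937 + 5070677850381810 = 1491100461728504983, q_14 = 29·2693243397551204 + 266509139927393 = 78370567668912309 → 1491100461728504983/78370567668912309
APPEND 12: p_15 = 12·1491100461728504983 + 51242406340624937 = 17944447947082684733, q_15 = 12·78370567668912309 + 2693243397551204 = 943140055424498912 → 17944447947082684733/943140055424498912
APPEND 46: p_16 = 46·17944447947082684733 + 1491100461728504983 = 826935706027532002701, q_16 = 46·943140055424498912 + 78370567668912309 = 43462813117195862261 → 826935706027532002701/43462813117195862261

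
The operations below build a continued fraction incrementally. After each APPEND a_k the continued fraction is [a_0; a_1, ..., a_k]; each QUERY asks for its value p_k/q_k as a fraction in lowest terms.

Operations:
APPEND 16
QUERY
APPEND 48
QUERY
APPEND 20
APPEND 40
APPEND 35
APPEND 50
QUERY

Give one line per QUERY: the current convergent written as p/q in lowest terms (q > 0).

APPEND 16: p_0 = 16·1 + 0 = 16, q_0 = 16·0 + 1 = 1 → 16/1
APPEND 48: p_1 = 48·16 + 1 = 769, q_1 = 48·1 + 0 = 48 → 769/48
APPEND 20: p_2 = 20·769 + 16 = 15396, q_2 = 20·48 + 1 = 961 → 15396/961
APPEND 40: p_3 = 40·15396 + 769 = 616609, q_3 = 40·961 + 48 = 38488 → 616609/38488
APPEND 35: p_4 = 35·616609 + 15396 = 21596711, q_4 = 35·38488 + 961 = 1348041 → 21596711/1348041
APPEND 50: p_5 = 50·21596711 + 616609 = 1080452159, q_5 = 50·1348041 + 38488 = 67440538 → 1080452159/67440538

16/1
769/48
1080452159/67440538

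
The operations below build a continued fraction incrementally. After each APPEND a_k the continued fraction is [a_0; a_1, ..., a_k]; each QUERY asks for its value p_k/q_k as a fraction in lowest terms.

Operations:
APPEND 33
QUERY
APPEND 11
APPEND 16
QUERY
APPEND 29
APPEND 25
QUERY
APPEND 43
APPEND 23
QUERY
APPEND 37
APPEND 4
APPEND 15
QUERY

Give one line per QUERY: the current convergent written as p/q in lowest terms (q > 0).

33/1
5857/177
4261282/128777
4222584171/127607542
9604898962435/290262431279

APPEND 33: p_0 = 33·1 + 0 = 33, q_0 = 33·0 + 1 = 1 → 33/1
APPEND 11: p_1 = 11·33 + 1 = 364, q_1 = 11·1 + 0 = 11 → 364/11
APPEND 16: p_2 = 16·364 + 33 = 5857, q_2 = 16·11 + 1 = 177 → 5857/177
APPEND 29: p_3 = 29·5857 + 364 = 170217, q_3 = 29·177 + 11 = 5144 → 170217/5144
APPEND 25: p_4 = 25·170217 + 5857 = 4261282, q_4 = 25·5144 + 177 = 128777 → 4261282/128777
APPEND 43: p_5 = 43·4261282 + 170217 = 183405343, q_5 = 43·128777 + 5144 = 5542555 → 183405343/5542555
APPEND 23: p_6 = 23·183405343 + 4261282 = 4222584171, q_6 = 23·5542555 + 128777 = 127607542 → 4222584171/127607542
APPEND 37: p_7 = 37·4222584171 + 183405343 = 156419019670, q_7 = 37·127607542 + 5542555 = 4727021609 → 156419019670/4727021609
APPEND 4: p_8 = 4·156419019670 + 4222584171 = 629898662851, q_8 = 4·4727021609 + 127607542 = 19035693978 → 629898662851/19035693978
APPEND 15: p_9 = 15·629898662851 + 156419019670 = 9604898962435, q_9 = 15·19035693978 + 4727021609 = 290262431279 → 9604898962435/290262431279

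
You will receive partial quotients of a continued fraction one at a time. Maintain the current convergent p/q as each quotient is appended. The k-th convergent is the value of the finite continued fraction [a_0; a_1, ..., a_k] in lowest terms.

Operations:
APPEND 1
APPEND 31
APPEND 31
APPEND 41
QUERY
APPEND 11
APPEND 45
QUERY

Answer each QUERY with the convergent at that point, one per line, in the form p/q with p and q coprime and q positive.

APPEND 1: p_0 = 1·1 + 0 = 1, q_0 = 1·0 + 1 = 1 → 1/1
APPEND 31: p_1 = 31·1 + 1 = 32, q_1 = 31·1 + 0 = 31 → 32/31
APPEND 31: p_2 = 31·32 + 1 = 993, q_2 = 31·31 + 1 = 962 → 993/962
APPEND 41: p_3 = 41·993 + 32 = 40745, q_3 = 41·962 + 31 = 39473 → 40745/39473
APPEND 11: p_4 = 11·40745 + 993 = 449188, q_4 = 11·39473 + 962 = 435165 → 449188/435165
APPEND 45: p_5 = 45·449188 + 40745 = 20254205, q_5 = 45·435165 + 39473 = 19621898 → 20254205/19621898

40745/39473
20254205/19621898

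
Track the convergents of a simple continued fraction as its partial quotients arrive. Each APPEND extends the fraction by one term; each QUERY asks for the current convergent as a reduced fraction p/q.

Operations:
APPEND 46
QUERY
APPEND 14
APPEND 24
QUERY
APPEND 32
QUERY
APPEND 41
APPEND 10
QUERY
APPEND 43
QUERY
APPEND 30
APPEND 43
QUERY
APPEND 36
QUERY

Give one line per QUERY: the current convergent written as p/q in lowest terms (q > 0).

APPEND 46: p_0 = 46·1 + 0 = 46, q_0 = 46·0 + 1 = 1 → 46/1
APPEND 14: p_1 = 14·46 + 1 = 645, q_1 = 14·1 + 0 = 14 → 645/14
APPEND 24: p_2 = 24·645 + 46 = 15526, q_2 = 24·14 + 1 = 337 → 15526/337
APPEND 32: p_3 = 32·15526 + 645 = 497477, q_3 = 32·337 + 14 = 10798 → 497477/10798
APPEND 41: p_4 = 41·497477 + 15526 = 20412083, q_4 = 41·10798 + 337 = 443055 → 20412083/443055
APPEND 10: p_5 = 10·20412083 + 497477 = 204618307, q_5 = 10·443055 + 10798 = 4441348 → 204618307/4441348
APPEND 43: p_6 = 43·204618307 + 20412083 = 8818999284, q_6 = 43·4441348 + 443055 = 191421019 → 8818999284/191421019
APPEND 30: p_7 = 30·8818999284 + 204618307 = 264774596827, q_7 = 30·191421019 + 4441348 = 5747071918 → 264774596827/5747071918
APPEND 43: p_8 = 43·264774596827 + 8818999284 = 11394126662845, q_8 = 43·5747071918 + 191421019 = 247315513493 → 11394126662845/247315513493
APPEND 36: p_9 = 36·11394126662845 + 264774596827 = 410453334459247, q_9 = 36·247315513493 + 5747071918 = 8909105557666 → 410453334459247/8909105557666

46/1
15526/337
497477/10798
204618307/4441348
8818999284/191421019
11394126662845/247315513493
410453334459247/8909105557666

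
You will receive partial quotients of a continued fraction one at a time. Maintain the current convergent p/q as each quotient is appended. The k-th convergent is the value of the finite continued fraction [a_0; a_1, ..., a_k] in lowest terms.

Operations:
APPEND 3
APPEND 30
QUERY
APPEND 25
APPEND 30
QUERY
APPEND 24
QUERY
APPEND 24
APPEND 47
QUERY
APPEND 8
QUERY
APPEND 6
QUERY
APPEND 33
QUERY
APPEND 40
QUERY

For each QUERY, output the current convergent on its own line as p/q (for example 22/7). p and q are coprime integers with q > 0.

91/30
68431/22560
1644622/542191
1859994495/613193959
14919495319/4918586816
91376966409/30124714855
3030359386816/999034177031
121305752439049/39991491796095

APPEND 3: p_0 = 3·1 + 0 = 3, q_0 = 3·0 + 1 = 1 → 3/1
APPEND 30: p_1 = 30·3 + 1 = 91, q_1 = 30·1 + 0 = 30 → 91/30
APPEND 25: p_2 = 25·91 + 3 = 2278, q_2 = 25·30 + 1 = 751 → 2278/751
APPEND 30: p_3 = 30·2278 + 91 = 68431, q_3 = 30·751 + 30 = 22560 → 68431/22560
APPEND 24: p_4 = 24·68431 + 2278 = 1644622, q_4 = 24·22560 + 751 = 542191 → 1644622/542191
APPEND 24: p_5 = 24·1644622 + 68431 = 39539359, q_5 = 24·542191 + 22560 = 13035144 → 39539359/13035144
APPEND 47: p_6 = 47·39539359 + 1644622 = 1859994495, q_6 = 47·13035144 + 542191 = 613193959 → 1859994495/613193959
APPEND 8: p_7 = 8·1859994495 + 39539359 = 14919495319, q_7 = 8·613193959 + 13035144 = 4918586816 → 14919495319/4918586816
APPEND 6: p_8 = 6·14919495319 + 1859994495 = 91376966409, q_8 = 6·4918586816 + 613193959 = 30124714855 → 91376966409/30124714855
APPEND 33: p_9 = 33·91376966409 + 14919495319 = 3030359386816, q_9 = 33·30124714855 + 4918586816 = 999034177031 → 3030359386816/999034177031
APPEND 40: p_10 = 40·3030359386816 + 91376966409 = 121305752439049, q_10 = 40·999034177031 + 30124714855 = 39991491796095 → 121305752439049/39991491796095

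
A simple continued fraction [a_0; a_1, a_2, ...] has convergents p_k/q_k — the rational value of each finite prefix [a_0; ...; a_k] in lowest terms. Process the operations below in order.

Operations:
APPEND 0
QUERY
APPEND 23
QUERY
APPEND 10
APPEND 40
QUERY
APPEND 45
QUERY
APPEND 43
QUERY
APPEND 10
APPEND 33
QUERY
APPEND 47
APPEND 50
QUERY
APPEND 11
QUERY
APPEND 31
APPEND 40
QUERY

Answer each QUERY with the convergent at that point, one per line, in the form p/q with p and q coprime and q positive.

0/1
1/23
401/9263
18055/417066
776766/17943101
257705361/5952929609
606254589461/14004329914559
6680920421753/154327596599848
8315272426973913/192080720576993728

APPEND 0: p_0 = 0·1 + 0 = 0, q_0 = 0·0 + 1 = 1 → 0/1
APPEND 23: p_1 = 23·0 + 1 = 1, q_1 = 23·1 + 0 = 23 → 1/23
APPEND 10: p_2 = 10·1 + 0 = 10, q_2 = 10·23 + 1 = 231 → 10/231
APPEND 40: p_3 = 40·10 + 1 = 401, q_3 = 40·231 + 23 = 9263 → 401/9263
APPEND 45: p_4 = 45·401 + 10 = 18055, q_4 = 45·9263 + 231 = 417066 → 18055/417066
APPEND 43: p_5 = 43·18055 + 401 = 776766, q_5 = 43·417066 + 9263 = 17943101 → 776766/17943101
APPEND 10: p_6 = 10·776766 + 18055 = 7785715, q_6 = 10·17943101 + 417066 = 179848076 → 7785715/179848076
APPEND 33: p_7 = 33·7785715 + 776766 = 257705361, q_7 = 33·179848076 + 17943101 = 5952929609 → 257705361/5952929609
APPEND 47: p_8 = 47·257705361 + 7785715 = 12119937682, q_8 = 47·5952929609 + 179848076 = 279967539699 → 12119937682/279967539699
APPEND 50: p_9 = 50·12119937682 + 257705361 = 606254589461, q_9 = 50·279967539699 + 5952929609 = 14004329914559 → 606254589461/14004329914559
APPEND 11: p_10 = 11·606254589461 + 12119937682 = 6680920421753, q_10 = 11·14004329914559 + 279967539699 = 154327596599848 → 6680920421753/154327596599848
APPEND 31: p_11 = 31·6680920421753 + 606254589461 = 207714787663804, q_11 = 31·154327596599848 + 14004329914559 = 4798159824509847 → 207714787663804/4798159824509847
APPEND 40: p_12 = 40·207714787663804 + 6680920421753 = 8315272426973913, q_12 = 40·4798159824509847 + 154327596599848 = 192080720576993728 → 8315272426973913/192080720576993728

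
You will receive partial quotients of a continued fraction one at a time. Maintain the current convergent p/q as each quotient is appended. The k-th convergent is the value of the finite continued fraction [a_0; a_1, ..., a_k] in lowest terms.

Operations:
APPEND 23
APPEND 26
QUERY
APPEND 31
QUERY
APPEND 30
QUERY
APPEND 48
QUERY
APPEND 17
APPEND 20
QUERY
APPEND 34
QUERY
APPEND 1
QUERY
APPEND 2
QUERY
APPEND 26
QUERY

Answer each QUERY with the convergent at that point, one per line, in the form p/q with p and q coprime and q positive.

599/26
18592/807
558359/24236
26819824/1164135
9156727164/397454755
311785218943/13533276201
320941946107/13930730956
953669111157/41394738113
25116338836189/1090193921894

APPEND 23: p_0 = 23·1 + 0 = 23, q_0 = 23·0 + 1 = 1 → 23/1
APPEND 26: p_1 = 26·23 + 1 = 599, q_1 = 26·1 + 0 = 26 → 599/26
APPEND 31: p_2 = 31·599 + 23 = 18592, q_2 = 31·26 + 1 = 807 → 18592/807
APPEND 30: p_3 = 30·18592 + 599 = 558359, q_3 = 30·807 + 26 = 24236 → 558359/24236
APPEND 48: p_4 = 48·558359 + 18592 = 26819824, q_4 = 48·24236 + 807 = 1164135 → 26819824/1164135
APPEND 17: p_5 = 17·26819824 + 558359 = 456495367, q_5 = 17·1164135 + 24236 = 19814531 → 456495367/19814531
APPEND 20: p_6 = 20·456495367 + 26819824 = 9156727164, q_6 = 20·19814531 + 1164135 = 397454755 → 9156727164/397454755
APPEND 34: p_7 = 34·9156727164 + 456495367 = 311785218943, q_7 = 34·397454755 + 19814531 = 13533276201 → 311785218943/13533276201
APPEND 1: p_8 = 1·311785218943 + 9156727164 = 320941946107, q_8 = 1·13533276201 + 397454755 = 13930730956 → 320941946107/13930730956
APPEND 2: p_9 = 2·320941946107 + 311785218943 = 953669111157, q_9 = 2·13930730956 + 13533276201 = 41394738113 → 953669111157/41394738113
APPEND 26: p_10 = 26·953669111157 + 320941946107 = 25116338836189, q_10 = 26·41394738113 + 13930730956 = 1090193921894 → 25116338836189/1090193921894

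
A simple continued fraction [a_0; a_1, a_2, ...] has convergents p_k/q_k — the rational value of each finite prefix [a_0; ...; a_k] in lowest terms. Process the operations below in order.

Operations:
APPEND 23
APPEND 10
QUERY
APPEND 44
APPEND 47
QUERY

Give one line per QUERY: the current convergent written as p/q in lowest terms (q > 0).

231/10
479020/20737

APPEND 23: p_0 = 23·1 + 0 = 23, q_0 = 23·0 + 1 = 1 → 23/1
APPEND 10: p_1 = 10·23 + 1 = 231, q_1 = 10·1 + 0 = 10 → 231/10
APPEND 44: p_2 = 44·231 + 23 = 10187, q_2 = 44·10 + 1 = 441 → 10187/441
APPEND 47: p_3 = 47·10187 + 231 = 479020, q_3 = 47·441 + 10 = 20737 → 479020/20737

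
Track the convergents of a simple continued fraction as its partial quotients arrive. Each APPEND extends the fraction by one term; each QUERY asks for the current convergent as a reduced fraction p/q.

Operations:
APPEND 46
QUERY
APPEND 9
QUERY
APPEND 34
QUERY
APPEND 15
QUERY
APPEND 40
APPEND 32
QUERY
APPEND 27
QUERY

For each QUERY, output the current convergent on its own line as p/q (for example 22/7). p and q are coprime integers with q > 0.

46/1
415/9
14156/307
212755/4614
272992147/5920358
7379312325/160034533

APPEND 46: p_0 = 46·1 + 0 = 46, q_0 = 46·0 + 1 = 1 → 46/1
APPEND 9: p_1 = 9·46 + 1 = 415, q_1 = 9·1 + 0 = 9 → 415/9
APPEND 34: p_2 = 34·415 + 46 = 14156, q_2 = 34·9 + 1 = 307 → 14156/307
APPEND 15: p_3 = 15·14156 + 415 = 212755, q_3 = 15·307 + 9 = 4614 → 212755/4614
APPEND 40: p_4 = 40·212755 + 14156 = 8524356, q_4 = 40·4614 + 307 = 184867 → 8524356/184867
APPEND 32: p_5 = 32·8524356 + 212755 = 272992147, q_5 = 32·184867 + 4614 = 5920358 → 272992147/5920358
APPEND 27: p_6 = 27·272992147 + 8524356 = 7379312325, q_6 = 27·5920358 + 184867 = 160034533 → 7379312325/160034533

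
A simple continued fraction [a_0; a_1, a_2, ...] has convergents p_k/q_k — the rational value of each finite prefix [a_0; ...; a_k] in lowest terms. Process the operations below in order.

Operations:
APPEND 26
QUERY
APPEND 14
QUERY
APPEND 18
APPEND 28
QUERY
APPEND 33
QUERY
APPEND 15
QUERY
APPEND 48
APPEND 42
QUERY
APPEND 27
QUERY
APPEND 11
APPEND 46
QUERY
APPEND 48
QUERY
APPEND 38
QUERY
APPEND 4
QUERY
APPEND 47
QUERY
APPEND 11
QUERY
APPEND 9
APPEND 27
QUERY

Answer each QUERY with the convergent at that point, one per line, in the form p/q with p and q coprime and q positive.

26/1
365/14
185053/7098
6113345/234487
91885228/3524403
185589265366/7118569305
5015326769171/192370777066
2551307778176533/97859438160492
122518127536199831/4699376228820647
4658240154153770111/178674156133345078
18755478744151280275/719396000762200959
886165741129263943036/33990286191956790151
9766578631166054653671/374612544112286892620
2406971661015007461957696/92323198490580835133357

APPEND 26: p_0 = 26·1 + 0 = 26, q_0 = 26·0 + 1 = 1 → 26/1
APPEND 14: p_1 = 14·26 + 1 = 365, q_1 = 14·1 + 0 = 14 → 365/14
APPEND 18: p_2 = 18·365 + 26 = 6596, q_2 = 18·14 + 1 = 253 → 6596/253
APPEND 28: p_3 = 28·6596 + 365 = 185053, q_3 = 28·253 + 14 = 7098 → 185053/7098
APPEND 33: p_4 = 33·185053 + 6596 = 6113345, q_4 = 33·7098 + 253 = 234487 → 6113345/234487
APPEND 15: p_5 = 15·6113345 + 185053 = 91885228, q_5 = 15·234487 + 7098 = 3524403 → 91885228/3524403
APPEND 48: p_6 = 48·91885228 + 6113345 = 4416604289, q_6 = 48·3524403 + 234487 = 169405831 → 4416604289/169405831
APPEND 42: p_7 = 42·4416604289 + 91885228 = 185589265366, q_7 = 42·169405831 + 3524403 = 7118569305 → 185589265366/7118569305
APPEND 27: p_8 = 27·185589265366 + 4416604289 = 5015326769171, q_8 = 27·7118569305 + 169405831 = 192370777066 → 5015326769171/192370777066
APPEND 11: p_9 = 11·5015326769171 + 185589265366 = 55354183726247, q_9 = 11·192370777066 + 7118569305 = 2123197117031 → 55354183726247/2123197117031
APPEND 46: p_10 = 46·55354183726247 + 5015326769171 = 2551307778176533, q_10 = 46·2123197117031 + 192370777066 = 97859438160492 → 2551307778176533/97859438160492
APPEND 48: p_11 = 48·2551307778176533 + 55354183726247 = 122518127536199831, q_11 = 48·97859438160492 + 2123197117031 = 4699376228820647 → 122518127536199831/4699376228820647
APPEND 38: p_12 = 38·122518127536199831 + 2551307778176533 = 4658240154153770111, q_12 = 38·4699376228820647 + 97859438160492 = 178674156133345078 → 4658240154153770111/178674156133345078
APPEND 4: p_13 = 4·4658240154153770111 + 122518127536199831 = 18755478744151280275, q_13 = 4·178674156133345078 + 4699376228820647 = 719396000762200959 → 18755478744151280275/719396000762200959
APPEND 47: p_14 = 47·18755478744151280275 + 4658240154153770111 = 886165741129263943036, q_14 = 47·719396000762200959 + 178674156133345078 = 33990286191956790151 → 886165741129263943036/33990286191956790151
APPEND 11: p_15 = 11·886165741129263943036 + 18755478744151280275 = 9766578631166054653671, q_15 = 11·33990286191956790151 + 719396000762200959 = 374612544112286892620 → 9766578631166054653671/374612544112286892620
APPEND 9: p_16 = 9·9766578631166054653671 + 886165741129263943036 = 88785373421623755826075, q_16 = 9·374612544112286892620 + 33990286191956790151 = 3405503183202538823731 → 88785373421623755826075/3405503183202538823731
APPEND 27: p_17 = 27·88785373421623755826075 + 9766578631166054653671 = 2406971661015007461957696, q_17 = 27·3405503183202538823731 + 374612544112286892620 = 92323198490580835133357 → 2406971661015007461957696/92323198490580835133357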